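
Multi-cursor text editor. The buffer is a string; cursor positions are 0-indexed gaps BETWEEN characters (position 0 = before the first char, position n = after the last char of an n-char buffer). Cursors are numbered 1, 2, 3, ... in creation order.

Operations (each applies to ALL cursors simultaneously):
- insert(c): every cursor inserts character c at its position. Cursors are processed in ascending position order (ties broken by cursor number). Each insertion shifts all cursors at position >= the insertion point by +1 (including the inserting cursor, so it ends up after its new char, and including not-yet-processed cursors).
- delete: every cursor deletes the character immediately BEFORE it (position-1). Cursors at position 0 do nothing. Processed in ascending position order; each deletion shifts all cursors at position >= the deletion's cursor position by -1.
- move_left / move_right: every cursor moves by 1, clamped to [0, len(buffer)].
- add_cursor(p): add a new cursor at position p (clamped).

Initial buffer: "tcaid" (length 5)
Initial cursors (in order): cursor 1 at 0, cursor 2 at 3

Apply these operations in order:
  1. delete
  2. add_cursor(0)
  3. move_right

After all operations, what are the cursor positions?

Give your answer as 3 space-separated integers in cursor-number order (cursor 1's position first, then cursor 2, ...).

After op 1 (delete): buffer="tcid" (len 4), cursors c1@0 c2@2, authorship ....
After op 2 (add_cursor(0)): buffer="tcid" (len 4), cursors c1@0 c3@0 c2@2, authorship ....
After op 3 (move_right): buffer="tcid" (len 4), cursors c1@1 c3@1 c2@3, authorship ....

Answer: 1 3 1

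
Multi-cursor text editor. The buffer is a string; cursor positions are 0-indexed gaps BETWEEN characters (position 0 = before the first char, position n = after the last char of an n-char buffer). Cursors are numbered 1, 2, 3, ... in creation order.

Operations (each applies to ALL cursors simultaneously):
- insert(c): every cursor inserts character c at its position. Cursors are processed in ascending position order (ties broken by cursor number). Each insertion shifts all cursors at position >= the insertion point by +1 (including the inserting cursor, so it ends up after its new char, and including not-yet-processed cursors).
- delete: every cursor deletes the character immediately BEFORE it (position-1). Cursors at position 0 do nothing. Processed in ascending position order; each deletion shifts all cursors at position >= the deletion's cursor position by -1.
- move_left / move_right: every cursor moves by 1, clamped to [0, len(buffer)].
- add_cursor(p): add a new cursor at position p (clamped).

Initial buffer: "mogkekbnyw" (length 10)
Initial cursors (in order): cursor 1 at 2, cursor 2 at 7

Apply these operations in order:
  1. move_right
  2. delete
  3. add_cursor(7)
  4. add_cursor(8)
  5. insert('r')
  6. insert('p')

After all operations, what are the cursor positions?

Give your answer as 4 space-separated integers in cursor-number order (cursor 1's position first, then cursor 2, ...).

After op 1 (move_right): buffer="mogkekbnyw" (len 10), cursors c1@3 c2@8, authorship ..........
After op 2 (delete): buffer="mokekbyw" (len 8), cursors c1@2 c2@6, authorship ........
After op 3 (add_cursor(7)): buffer="mokekbyw" (len 8), cursors c1@2 c2@6 c3@7, authorship ........
After op 4 (add_cursor(8)): buffer="mokekbyw" (len 8), cursors c1@2 c2@6 c3@7 c4@8, authorship ........
After op 5 (insert('r')): buffer="morkekbryrwr" (len 12), cursors c1@3 c2@8 c3@10 c4@12, authorship ..1....2.3.4
After op 6 (insert('p')): buffer="morpkekbrpyrpwrp" (len 16), cursors c1@4 c2@10 c3@13 c4@16, authorship ..11....22.33.44

Answer: 4 10 13 16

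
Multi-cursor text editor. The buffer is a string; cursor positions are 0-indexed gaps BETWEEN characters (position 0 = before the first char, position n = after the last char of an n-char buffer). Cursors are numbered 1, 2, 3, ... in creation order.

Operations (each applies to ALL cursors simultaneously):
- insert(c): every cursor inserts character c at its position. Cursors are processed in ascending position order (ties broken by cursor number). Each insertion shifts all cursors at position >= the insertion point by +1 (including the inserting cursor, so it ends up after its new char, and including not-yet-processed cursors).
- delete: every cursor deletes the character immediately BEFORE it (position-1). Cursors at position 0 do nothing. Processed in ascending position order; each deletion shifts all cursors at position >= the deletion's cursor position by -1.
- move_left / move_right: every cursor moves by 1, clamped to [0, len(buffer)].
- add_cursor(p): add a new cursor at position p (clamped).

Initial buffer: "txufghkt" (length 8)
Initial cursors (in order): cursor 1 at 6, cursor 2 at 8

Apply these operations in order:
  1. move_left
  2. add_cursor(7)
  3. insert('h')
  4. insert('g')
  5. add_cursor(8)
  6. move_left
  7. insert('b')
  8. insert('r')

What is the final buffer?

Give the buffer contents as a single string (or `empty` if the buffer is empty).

After op 1 (move_left): buffer="txufghkt" (len 8), cursors c1@5 c2@7, authorship ........
After op 2 (add_cursor(7)): buffer="txufghkt" (len 8), cursors c1@5 c2@7 c3@7, authorship ........
After op 3 (insert('h')): buffer="txufghhkhht" (len 11), cursors c1@6 c2@10 c3@10, authorship .....1..23.
After op 4 (insert('g')): buffer="txufghghkhhggt" (len 14), cursors c1@7 c2@13 c3@13, authorship .....11..2323.
After op 5 (add_cursor(8)): buffer="txufghghkhhggt" (len 14), cursors c1@7 c4@8 c2@13 c3@13, authorship .....11..2323.
After op 6 (move_left): buffer="txufghghkhhggt" (len 14), cursors c1@6 c4@7 c2@12 c3@12, authorship .....11..2323.
After op 7 (insert('b')): buffer="txufghbgbhkhhgbbgt" (len 18), cursors c1@7 c4@9 c2@16 c3@16, authorship .....1114..232233.
After op 8 (insert('r')): buffer="txufghbrgbrhkhhgbbrrgt" (len 22), cursors c1@8 c4@11 c2@20 c3@20, authorship .....111144..23223233.

Answer: txufghbrgbrhkhhgbbrrgt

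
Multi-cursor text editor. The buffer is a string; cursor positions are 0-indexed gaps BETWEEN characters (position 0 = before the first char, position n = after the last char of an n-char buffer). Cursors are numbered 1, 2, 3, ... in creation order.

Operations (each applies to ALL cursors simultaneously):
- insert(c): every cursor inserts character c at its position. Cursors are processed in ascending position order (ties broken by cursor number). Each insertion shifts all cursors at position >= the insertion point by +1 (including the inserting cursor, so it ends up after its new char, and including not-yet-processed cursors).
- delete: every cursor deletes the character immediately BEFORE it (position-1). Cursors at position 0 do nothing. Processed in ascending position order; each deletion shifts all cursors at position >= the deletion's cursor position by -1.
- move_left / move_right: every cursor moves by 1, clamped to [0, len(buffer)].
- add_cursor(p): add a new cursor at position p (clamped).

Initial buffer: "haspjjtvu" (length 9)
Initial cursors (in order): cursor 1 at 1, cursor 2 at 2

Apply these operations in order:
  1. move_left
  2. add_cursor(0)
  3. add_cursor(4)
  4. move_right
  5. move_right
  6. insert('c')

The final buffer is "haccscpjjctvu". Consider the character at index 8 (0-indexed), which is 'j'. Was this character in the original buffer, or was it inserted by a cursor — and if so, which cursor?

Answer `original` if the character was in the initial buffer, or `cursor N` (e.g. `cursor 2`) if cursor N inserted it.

After op 1 (move_left): buffer="haspjjtvu" (len 9), cursors c1@0 c2@1, authorship .........
After op 2 (add_cursor(0)): buffer="haspjjtvu" (len 9), cursors c1@0 c3@0 c2@1, authorship .........
After op 3 (add_cursor(4)): buffer="haspjjtvu" (len 9), cursors c1@0 c3@0 c2@1 c4@4, authorship .........
After op 4 (move_right): buffer="haspjjtvu" (len 9), cursors c1@1 c3@1 c2@2 c4@5, authorship .........
After op 5 (move_right): buffer="haspjjtvu" (len 9), cursors c1@2 c3@2 c2@3 c4@6, authorship .........
After op 6 (insert('c')): buffer="haccscpjjctvu" (len 13), cursors c1@4 c3@4 c2@6 c4@10, authorship ..13.2...4...
Authorship (.=original, N=cursor N): . . 1 3 . 2 . . . 4 . . .
Index 8: author = original

Answer: original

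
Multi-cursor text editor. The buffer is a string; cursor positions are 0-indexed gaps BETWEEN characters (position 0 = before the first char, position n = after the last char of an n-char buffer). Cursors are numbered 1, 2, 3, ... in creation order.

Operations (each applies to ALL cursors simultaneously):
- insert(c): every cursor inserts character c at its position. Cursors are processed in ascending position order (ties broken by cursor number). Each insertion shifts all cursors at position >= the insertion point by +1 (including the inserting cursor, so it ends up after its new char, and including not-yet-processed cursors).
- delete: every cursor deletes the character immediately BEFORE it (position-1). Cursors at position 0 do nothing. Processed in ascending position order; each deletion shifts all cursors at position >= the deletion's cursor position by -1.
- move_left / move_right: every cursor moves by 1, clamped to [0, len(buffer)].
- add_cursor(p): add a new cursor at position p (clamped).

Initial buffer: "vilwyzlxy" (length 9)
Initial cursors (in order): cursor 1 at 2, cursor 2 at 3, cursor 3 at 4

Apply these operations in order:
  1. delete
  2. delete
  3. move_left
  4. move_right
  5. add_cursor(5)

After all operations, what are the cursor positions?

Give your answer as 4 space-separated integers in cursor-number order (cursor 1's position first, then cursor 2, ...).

After op 1 (delete): buffer="vyzlxy" (len 6), cursors c1@1 c2@1 c3@1, authorship ......
After op 2 (delete): buffer="yzlxy" (len 5), cursors c1@0 c2@0 c3@0, authorship .....
After op 3 (move_left): buffer="yzlxy" (len 5), cursors c1@0 c2@0 c3@0, authorship .....
After op 4 (move_right): buffer="yzlxy" (len 5), cursors c1@1 c2@1 c3@1, authorship .....
After op 5 (add_cursor(5)): buffer="yzlxy" (len 5), cursors c1@1 c2@1 c3@1 c4@5, authorship .....

Answer: 1 1 1 5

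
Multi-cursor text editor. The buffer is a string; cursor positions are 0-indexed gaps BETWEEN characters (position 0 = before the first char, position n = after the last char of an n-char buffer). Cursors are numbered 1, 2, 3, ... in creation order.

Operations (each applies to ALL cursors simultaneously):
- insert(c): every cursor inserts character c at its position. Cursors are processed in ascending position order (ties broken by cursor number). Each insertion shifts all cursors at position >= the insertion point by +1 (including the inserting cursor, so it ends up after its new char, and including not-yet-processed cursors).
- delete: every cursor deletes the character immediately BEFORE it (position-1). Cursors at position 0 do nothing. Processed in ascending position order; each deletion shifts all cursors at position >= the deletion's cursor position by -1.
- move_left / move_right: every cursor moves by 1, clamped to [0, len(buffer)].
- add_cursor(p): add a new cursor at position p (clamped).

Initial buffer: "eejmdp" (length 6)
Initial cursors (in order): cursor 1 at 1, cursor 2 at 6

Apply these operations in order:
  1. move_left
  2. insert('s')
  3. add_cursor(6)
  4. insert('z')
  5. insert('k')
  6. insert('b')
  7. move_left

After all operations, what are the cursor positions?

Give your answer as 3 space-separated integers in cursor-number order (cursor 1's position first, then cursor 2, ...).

Answer: 3 15 11

Derivation:
After op 1 (move_left): buffer="eejmdp" (len 6), cursors c1@0 c2@5, authorship ......
After op 2 (insert('s')): buffer="seejmdsp" (len 8), cursors c1@1 c2@7, authorship 1.....2.
After op 3 (add_cursor(6)): buffer="seejmdsp" (len 8), cursors c1@1 c3@6 c2@7, authorship 1.....2.
After op 4 (insert('z')): buffer="szeejmdzszp" (len 11), cursors c1@2 c3@8 c2@10, authorship 11.....322.
After op 5 (insert('k')): buffer="szkeejmdzkszkp" (len 14), cursors c1@3 c3@10 c2@13, authorship 111.....33222.
After op 6 (insert('b')): buffer="szkbeejmdzkbszkbp" (len 17), cursors c1@4 c3@12 c2@16, authorship 1111.....3332222.
After op 7 (move_left): buffer="szkbeejmdzkbszkbp" (len 17), cursors c1@3 c3@11 c2@15, authorship 1111.....3332222.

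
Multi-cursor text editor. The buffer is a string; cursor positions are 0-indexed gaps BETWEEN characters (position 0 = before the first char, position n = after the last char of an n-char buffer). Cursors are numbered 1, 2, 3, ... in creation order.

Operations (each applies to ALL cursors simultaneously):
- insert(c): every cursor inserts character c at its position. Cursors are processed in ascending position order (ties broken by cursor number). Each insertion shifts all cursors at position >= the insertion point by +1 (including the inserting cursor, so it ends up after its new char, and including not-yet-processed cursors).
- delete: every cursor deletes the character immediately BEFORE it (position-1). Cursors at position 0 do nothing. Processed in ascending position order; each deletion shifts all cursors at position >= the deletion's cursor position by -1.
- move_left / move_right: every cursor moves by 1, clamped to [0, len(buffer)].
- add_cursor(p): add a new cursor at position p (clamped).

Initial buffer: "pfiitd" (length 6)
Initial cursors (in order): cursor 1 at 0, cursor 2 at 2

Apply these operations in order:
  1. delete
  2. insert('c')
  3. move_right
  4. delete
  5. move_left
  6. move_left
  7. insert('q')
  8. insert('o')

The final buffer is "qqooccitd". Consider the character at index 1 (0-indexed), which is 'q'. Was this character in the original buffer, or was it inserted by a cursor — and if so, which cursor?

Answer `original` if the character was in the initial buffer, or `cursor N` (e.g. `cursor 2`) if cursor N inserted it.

Answer: cursor 2

Derivation:
After op 1 (delete): buffer="piitd" (len 5), cursors c1@0 c2@1, authorship .....
After op 2 (insert('c')): buffer="cpciitd" (len 7), cursors c1@1 c2@3, authorship 1.2....
After op 3 (move_right): buffer="cpciitd" (len 7), cursors c1@2 c2@4, authorship 1.2....
After op 4 (delete): buffer="ccitd" (len 5), cursors c1@1 c2@2, authorship 12...
After op 5 (move_left): buffer="ccitd" (len 5), cursors c1@0 c2@1, authorship 12...
After op 6 (move_left): buffer="ccitd" (len 5), cursors c1@0 c2@0, authorship 12...
After op 7 (insert('q')): buffer="qqccitd" (len 7), cursors c1@2 c2@2, authorship 1212...
After op 8 (insert('o')): buffer="qqooccitd" (len 9), cursors c1@4 c2@4, authorship 121212...
Authorship (.=original, N=cursor N): 1 2 1 2 1 2 . . .
Index 1: author = 2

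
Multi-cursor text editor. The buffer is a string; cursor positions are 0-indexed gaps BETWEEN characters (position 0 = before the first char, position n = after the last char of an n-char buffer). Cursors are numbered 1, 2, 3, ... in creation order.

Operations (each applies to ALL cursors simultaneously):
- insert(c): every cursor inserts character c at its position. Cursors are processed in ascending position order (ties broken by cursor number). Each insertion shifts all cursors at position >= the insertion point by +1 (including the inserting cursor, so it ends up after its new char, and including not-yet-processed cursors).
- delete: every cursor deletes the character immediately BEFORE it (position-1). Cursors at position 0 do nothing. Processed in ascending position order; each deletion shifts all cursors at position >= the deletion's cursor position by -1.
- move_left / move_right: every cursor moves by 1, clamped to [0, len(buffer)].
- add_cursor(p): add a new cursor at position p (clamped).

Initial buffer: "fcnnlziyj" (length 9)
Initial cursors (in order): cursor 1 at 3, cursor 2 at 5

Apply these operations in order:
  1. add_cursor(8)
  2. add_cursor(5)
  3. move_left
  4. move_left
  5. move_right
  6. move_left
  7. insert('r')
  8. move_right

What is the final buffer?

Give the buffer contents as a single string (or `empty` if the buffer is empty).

After op 1 (add_cursor(8)): buffer="fcnnlziyj" (len 9), cursors c1@3 c2@5 c3@8, authorship .........
After op 2 (add_cursor(5)): buffer="fcnnlziyj" (len 9), cursors c1@3 c2@5 c4@5 c3@8, authorship .........
After op 3 (move_left): buffer="fcnnlziyj" (len 9), cursors c1@2 c2@4 c4@4 c3@7, authorship .........
After op 4 (move_left): buffer="fcnnlziyj" (len 9), cursors c1@1 c2@3 c4@3 c3@6, authorship .........
After op 5 (move_right): buffer="fcnnlziyj" (len 9), cursors c1@2 c2@4 c4@4 c3@7, authorship .........
After op 6 (move_left): buffer="fcnnlziyj" (len 9), cursors c1@1 c2@3 c4@3 c3@6, authorship .........
After op 7 (insert('r')): buffer="frcnrrnlzriyj" (len 13), cursors c1@2 c2@6 c4@6 c3@10, authorship .1..24...3...
After op 8 (move_right): buffer="frcnrrnlzriyj" (len 13), cursors c1@3 c2@7 c4@7 c3@11, authorship .1..24...3...

Answer: frcnrrnlzriyj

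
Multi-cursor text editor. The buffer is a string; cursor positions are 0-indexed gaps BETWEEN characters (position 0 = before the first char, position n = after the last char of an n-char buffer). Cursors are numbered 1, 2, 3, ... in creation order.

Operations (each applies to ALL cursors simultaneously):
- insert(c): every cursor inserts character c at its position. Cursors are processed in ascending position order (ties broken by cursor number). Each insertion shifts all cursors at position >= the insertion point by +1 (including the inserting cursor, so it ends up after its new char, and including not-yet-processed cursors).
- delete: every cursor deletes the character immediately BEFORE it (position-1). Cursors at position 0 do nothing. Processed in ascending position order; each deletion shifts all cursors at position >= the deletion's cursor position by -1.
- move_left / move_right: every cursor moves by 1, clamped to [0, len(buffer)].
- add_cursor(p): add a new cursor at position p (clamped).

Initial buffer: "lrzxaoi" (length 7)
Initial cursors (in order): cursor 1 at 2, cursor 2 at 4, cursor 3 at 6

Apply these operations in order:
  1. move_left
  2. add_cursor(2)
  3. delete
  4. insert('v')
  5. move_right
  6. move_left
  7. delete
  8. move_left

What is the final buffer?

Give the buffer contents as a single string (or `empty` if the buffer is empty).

Answer: xoi

Derivation:
After op 1 (move_left): buffer="lrzxaoi" (len 7), cursors c1@1 c2@3 c3@5, authorship .......
After op 2 (add_cursor(2)): buffer="lrzxaoi" (len 7), cursors c1@1 c4@2 c2@3 c3@5, authorship .......
After op 3 (delete): buffer="xoi" (len 3), cursors c1@0 c2@0 c4@0 c3@1, authorship ...
After op 4 (insert('v')): buffer="vvvxvoi" (len 7), cursors c1@3 c2@3 c4@3 c3@5, authorship 124.3..
After op 5 (move_right): buffer="vvvxvoi" (len 7), cursors c1@4 c2@4 c4@4 c3@6, authorship 124.3..
After op 6 (move_left): buffer="vvvxvoi" (len 7), cursors c1@3 c2@3 c4@3 c3@5, authorship 124.3..
After op 7 (delete): buffer="xoi" (len 3), cursors c1@0 c2@0 c4@0 c3@1, authorship ...
After op 8 (move_left): buffer="xoi" (len 3), cursors c1@0 c2@0 c3@0 c4@0, authorship ...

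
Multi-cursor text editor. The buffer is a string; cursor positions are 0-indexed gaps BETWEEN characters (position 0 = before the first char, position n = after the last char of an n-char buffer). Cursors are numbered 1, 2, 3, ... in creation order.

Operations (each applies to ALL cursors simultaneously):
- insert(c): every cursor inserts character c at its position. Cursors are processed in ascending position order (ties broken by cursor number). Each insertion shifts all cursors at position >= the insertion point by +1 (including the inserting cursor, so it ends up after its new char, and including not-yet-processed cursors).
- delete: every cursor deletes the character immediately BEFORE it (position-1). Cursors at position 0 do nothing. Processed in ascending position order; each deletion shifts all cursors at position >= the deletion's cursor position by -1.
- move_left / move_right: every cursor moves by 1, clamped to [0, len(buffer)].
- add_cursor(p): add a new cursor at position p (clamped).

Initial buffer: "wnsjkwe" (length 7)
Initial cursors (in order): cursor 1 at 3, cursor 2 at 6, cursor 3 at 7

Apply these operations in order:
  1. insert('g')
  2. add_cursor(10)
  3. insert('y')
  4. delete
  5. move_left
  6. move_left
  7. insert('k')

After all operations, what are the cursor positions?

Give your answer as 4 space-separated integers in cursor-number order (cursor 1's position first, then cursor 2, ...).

After op 1 (insert('g')): buffer="wnsgjkwgeg" (len 10), cursors c1@4 c2@8 c3@10, authorship ...1...2.3
After op 2 (add_cursor(10)): buffer="wnsgjkwgeg" (len 10), cursors c1@4 c2@8 c3@10 c4@10, authorship ...1...2.3
After op 3 (insert('y')): buffer="wnsgyjkwgyegyy" (len 14), cursors c1@5 c2@10 c3@14 c4@14, authorship ...11...22.334
After op 4 (delete): buffer="wnsgjkwgeg" (len 10), cursors c1@4 c2@8 c3@10 c4@10, authorship ...1...2.3
After op 5 (move_left): buffer="wnsgjkwgeg" (len 10), cursors c1@3 c2@7 c3@9 c4@9, authorship ...1...2.3
After op 6 (move_left): buffer="wnsgjkwgeg" (len 10), cursors c1@2 c2@6 c3@8 c4@8, authorship ...1...2.3
After op 7 (insert('k')): buffer="wnksgjkkwgkkeg" (len 14), cursors c1@3 c2@8 c3@12 c4@12, authorship ..1.1..2.234.3

Answer: 3 8 12 12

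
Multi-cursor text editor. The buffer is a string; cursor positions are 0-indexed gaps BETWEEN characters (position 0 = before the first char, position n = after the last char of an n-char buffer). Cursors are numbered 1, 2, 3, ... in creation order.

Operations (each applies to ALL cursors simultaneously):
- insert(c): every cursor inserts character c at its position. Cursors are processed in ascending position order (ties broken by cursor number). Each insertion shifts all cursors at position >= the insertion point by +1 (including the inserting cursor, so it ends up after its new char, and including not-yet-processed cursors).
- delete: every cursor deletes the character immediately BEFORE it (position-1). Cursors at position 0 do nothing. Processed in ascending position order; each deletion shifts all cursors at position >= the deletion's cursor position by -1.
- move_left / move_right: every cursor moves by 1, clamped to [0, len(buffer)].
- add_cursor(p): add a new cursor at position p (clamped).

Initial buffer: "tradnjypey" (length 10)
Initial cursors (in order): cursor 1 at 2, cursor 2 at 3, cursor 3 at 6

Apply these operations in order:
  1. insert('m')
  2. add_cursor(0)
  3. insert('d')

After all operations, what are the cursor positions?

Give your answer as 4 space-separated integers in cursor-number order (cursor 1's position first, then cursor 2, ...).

Answer: 5 8 13 1

Derivation:
After op 1 (insert('m')): buffer="trmamdnjmypey" (len 13), cursors c1@3 c2@5 c3@9, authorship ..1.2...3....
After op 2 (add_cursor(0)): buffer="trmamdnjmypey" (len 13), cursors c4@0 c1@3 c2@5 c3@9, authorship ..1.2...3....
After op 3 (insert('d')): buffer="dtrmdamddnjmdypey" (len 17), cursors c4@1 c1@5 c2@8 c3@13, authorship 4..11.22...33....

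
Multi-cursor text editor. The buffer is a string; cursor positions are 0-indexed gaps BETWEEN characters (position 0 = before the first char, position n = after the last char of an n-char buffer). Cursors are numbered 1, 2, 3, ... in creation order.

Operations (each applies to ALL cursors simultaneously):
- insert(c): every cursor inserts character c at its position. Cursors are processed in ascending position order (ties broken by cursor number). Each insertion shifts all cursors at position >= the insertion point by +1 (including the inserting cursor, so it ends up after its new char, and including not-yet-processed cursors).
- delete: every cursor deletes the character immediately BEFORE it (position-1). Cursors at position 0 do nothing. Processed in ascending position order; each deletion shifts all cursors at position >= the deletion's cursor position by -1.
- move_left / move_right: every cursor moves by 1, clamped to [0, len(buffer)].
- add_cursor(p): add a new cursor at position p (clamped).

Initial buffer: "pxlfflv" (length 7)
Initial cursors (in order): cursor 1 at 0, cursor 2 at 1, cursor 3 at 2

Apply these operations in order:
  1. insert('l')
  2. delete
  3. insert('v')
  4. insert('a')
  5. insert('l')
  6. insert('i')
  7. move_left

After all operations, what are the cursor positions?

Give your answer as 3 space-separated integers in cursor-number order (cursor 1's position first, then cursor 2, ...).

Answer: 3 8 13

Derivation:
After op 1 (insert('l')): buffer="lplxllfflv" (len 10), cursors c1@1 c2@3 c3@5, authorship 1.2.3.....
After op 2 (delete): buffer="pxlfflv" (len 7), cursors c1@0 c2@1 c3@2, authorship .......
After op 3 (insert('v')): buffer="vpvxvlfflv" (len 10), cursors c1@1 c2@3 c3@5, authorship 1.2.3.....
After op 4 (insert('a')): buffer="vapvaxvalfflv" (len 13), cursors c1@2 c2@5 c3@8, authorship 11.22.33.....
After op 5 (insert('l')): buffer="valpvalxvallfflv" (len 16), cursors c1@3 c2@7 c3@11, authorship 111.222.333.....
After op 6 (insert('i')): buffer="valipvalixvalilfflv" (len 19), cursors c1@4 c2@9 c3@14, authorship 1111.2222.3333.....
After op 7 (move_left): buffer="valipvalixvalilfflv" (len 19), cursors c1@3 c2@8 c3@13, authorship 1111.2222.3333.....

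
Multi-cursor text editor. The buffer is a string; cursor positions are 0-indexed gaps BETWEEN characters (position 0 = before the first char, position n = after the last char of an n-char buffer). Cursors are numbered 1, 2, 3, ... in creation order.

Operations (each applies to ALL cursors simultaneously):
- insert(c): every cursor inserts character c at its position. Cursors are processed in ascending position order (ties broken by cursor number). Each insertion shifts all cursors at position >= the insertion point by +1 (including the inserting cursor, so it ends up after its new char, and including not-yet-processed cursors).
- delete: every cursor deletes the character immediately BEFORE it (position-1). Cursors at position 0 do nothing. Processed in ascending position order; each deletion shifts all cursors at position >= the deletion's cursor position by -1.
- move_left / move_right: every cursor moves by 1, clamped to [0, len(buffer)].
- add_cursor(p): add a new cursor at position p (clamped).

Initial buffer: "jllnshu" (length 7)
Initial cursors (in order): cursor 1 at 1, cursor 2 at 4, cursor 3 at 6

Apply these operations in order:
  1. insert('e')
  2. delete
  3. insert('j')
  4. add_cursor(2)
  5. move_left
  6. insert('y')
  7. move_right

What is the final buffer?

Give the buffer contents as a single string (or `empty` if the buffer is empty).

After op 1 (insert('e')): buffer="jellnesheu" (len 10), cursors c1@2 c2@6 c3@9, authorship .1...2..3.
After op 2 (delete): buffer="jllnshu" (len 7), cursors c1@1 c2@4 c3@6, authorship .......
After op 3 (insert('j')): buffer="jjllnjshju" (len 10), cursors c1@2 c2@6 c3@9, authorship .1...2..3.
After op 4 (add_cursor(2)): buffer="jjllnjshju" (len 10), cursors c1@2 c4@2 c2@6 c3@9, authorship .1...2..3.
After op 5 (move_left): buffer="jjllnjshju" (len 10), cursors c1@1 c4@1 c2@5 c3@8, authorship .1...2..3.
After op 6 (insert('y')): buffer="jyyjllnyjshyju" (len 14), cursors c1@3 c4@3 c2@8 c3@12, authorship .141...22..33.
After op 7 (move_right): buffer="jyyjllnyjshyju" (len 14), cursors c1@4 c4@4 c2@9 c3@13, authorship .141...22..33.

Answer: jyyjllnyjshyju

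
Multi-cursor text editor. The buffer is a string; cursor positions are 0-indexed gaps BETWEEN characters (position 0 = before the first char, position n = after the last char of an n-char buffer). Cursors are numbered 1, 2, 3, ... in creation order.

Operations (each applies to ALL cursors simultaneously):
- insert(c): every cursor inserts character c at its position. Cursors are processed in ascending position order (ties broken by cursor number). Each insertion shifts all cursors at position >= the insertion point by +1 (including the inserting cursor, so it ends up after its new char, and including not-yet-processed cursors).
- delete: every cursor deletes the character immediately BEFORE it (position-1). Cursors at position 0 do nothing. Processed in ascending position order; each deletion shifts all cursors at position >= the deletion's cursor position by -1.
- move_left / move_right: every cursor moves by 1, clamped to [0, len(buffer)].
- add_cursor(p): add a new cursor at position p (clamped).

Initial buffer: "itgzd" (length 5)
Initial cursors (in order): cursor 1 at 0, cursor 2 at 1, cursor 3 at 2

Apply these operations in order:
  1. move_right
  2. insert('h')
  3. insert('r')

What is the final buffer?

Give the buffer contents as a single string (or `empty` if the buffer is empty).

After op 1 (move_right): buffer="itgzd" (len 5), cursors c1@1 c2@2 c3@3, authorship .....
After op 2 (insert('h')): buffer="ihthghzd" (len 8), cursors c1@2 c2@4 c3@6, authorship .1.2.3..
After op 3 (insert('r')): buffer="ihrthrghrzd" (len 11), cursors c1@3 c2@6 c3@9, authorship .11.22.33..

Answer: ihrthrghrzd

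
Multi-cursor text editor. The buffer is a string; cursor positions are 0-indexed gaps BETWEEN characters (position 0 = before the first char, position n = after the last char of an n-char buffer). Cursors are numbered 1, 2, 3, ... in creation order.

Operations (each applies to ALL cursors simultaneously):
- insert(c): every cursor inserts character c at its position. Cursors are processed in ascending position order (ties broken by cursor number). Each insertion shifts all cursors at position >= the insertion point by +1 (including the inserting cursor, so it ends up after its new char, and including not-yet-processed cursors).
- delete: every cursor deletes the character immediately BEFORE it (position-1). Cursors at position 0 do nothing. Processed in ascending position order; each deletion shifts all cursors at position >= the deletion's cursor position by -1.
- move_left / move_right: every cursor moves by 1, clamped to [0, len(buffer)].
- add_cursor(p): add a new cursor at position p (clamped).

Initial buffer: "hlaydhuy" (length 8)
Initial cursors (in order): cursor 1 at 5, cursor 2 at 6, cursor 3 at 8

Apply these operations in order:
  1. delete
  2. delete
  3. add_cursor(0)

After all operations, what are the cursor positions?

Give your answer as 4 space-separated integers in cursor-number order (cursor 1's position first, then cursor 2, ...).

Answer: 2 2 2 0

Derivation:
After op 1 (delete): buffer="hlayu" (len 5), cursors c1@4 c2@4 c3@5, authorship .....
After op 2 (delete): buffer="hl" (len 2), cursors c1@2 c2@2 c3@2, authorship ..
After op 3 (add_cursor(0)): buffer="hl" (len 2), cursors c4@0 c1@2 c2@2 c3@2, authorship ..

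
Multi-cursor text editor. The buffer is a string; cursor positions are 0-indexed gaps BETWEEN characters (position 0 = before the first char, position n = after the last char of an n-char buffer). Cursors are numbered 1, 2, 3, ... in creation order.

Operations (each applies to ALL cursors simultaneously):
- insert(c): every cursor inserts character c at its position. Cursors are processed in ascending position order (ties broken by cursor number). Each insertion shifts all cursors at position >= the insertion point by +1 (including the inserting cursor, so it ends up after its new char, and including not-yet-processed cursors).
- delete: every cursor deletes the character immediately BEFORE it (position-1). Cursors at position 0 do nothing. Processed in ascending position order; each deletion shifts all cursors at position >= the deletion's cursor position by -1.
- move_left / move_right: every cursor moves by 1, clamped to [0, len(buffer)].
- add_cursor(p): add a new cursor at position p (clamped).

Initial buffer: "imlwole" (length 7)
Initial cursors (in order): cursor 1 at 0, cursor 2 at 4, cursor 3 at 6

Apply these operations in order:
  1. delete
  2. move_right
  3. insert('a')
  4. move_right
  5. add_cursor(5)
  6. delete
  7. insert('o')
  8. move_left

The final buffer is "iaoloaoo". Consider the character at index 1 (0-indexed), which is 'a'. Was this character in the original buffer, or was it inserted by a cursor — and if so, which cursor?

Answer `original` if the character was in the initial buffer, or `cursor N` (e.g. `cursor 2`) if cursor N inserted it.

After op 1 (delete): buffer="imloe" (len 5), cursors c1@0 c2@3 c3@4, authorship .....
After op 2 (move_right): buffer="imloe" (len 5), cursors c1@1 c2@4 c3@5, authorship .....
After op 3 (insert('a')): buffer="iamloaea" (len 8), cursors c1@2 c2@6 c3@8, authorship .1...2.3
After op 4 (move_right): buffer="iamloaea" (len 8), cursors c1@3 c2@7 c3@8, authorship .1...2.3
After op 5 (add_cursor(5)): buffer="iamloaea" (len 8), cursors c1@3 c4@5 c2@7 c3@8, authorship .1...2.3
After op 6 (delete): buffer="iala" (len 4), cursors c1@2 c4@3 c2@4 c3@4, authorship .1.2
After op 7 (insert('o')): buffer="iaoloaoo" (len 8), cursors c1@3 c4@5 c2@8 c3@8, authorship .11.4223
After op 8 (move_left): buffer="iaoloaoo" (len 8), cursors c1@2 c4@4 c2@7 c3@7, authorship .11.4223
Authorship (.=original, N=cursor N): . 1 1 . 4 2 2 3
Index 1: author = 1

Answer: cursor 1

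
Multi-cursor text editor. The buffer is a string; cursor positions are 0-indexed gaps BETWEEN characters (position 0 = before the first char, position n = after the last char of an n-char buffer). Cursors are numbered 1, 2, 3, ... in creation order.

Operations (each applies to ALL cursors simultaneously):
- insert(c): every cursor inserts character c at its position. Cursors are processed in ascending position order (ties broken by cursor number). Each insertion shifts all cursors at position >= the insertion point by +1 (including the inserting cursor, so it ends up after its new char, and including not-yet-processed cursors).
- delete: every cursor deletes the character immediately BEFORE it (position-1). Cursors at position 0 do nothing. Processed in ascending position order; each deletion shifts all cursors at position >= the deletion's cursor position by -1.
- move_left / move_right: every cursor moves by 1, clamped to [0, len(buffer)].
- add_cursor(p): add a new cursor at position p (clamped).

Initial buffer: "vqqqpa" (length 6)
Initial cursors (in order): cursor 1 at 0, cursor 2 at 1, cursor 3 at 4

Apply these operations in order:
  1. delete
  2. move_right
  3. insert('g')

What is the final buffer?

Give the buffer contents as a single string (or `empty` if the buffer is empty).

Answer: qggqpga

Derivation:
After op 1 (delete): buffer="qqpa" (len 4), cursors c1@0 c2@0 c3@2, authorship ....
After op 2 (move_right): buffer="qqpa" (len 4), cursors c1@1 c2@1 c3@3, authorship ....
After op 3 (insert('g')): buffer="qggqpga" (len 7), cursors c1@3 c2@3 c3@6, authorship .12..3.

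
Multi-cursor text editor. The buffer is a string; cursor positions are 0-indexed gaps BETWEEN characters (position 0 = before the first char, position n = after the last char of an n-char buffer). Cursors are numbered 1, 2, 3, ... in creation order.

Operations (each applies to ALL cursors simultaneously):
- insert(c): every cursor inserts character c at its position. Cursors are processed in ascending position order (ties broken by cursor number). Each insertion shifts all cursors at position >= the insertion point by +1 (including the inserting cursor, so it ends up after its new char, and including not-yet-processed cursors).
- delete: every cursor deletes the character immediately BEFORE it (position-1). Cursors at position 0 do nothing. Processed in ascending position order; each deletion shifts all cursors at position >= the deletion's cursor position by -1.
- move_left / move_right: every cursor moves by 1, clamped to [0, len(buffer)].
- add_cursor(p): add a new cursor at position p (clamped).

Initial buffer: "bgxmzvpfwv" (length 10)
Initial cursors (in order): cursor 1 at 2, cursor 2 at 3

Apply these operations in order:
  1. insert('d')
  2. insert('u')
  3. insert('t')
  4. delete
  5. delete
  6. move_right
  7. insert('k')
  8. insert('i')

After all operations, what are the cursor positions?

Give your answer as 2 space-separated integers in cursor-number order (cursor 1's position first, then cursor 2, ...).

After op 1 (insert('d')): buffer="bgdxdmzvpfwv" (len 12), cursors c1@3 c2@5, authorship ..1.2.......
After op 2 (insert('u')): buffer="bgduxdumzvpfwv" (len 14), cursors c1@4 c2@7, authorship ..11.22.......
After op 3 (insert('t')): buffer="bgdutxdutmzvpfwv" (len 16), cursors c1@5 c2@9, authorship ..111.222.......
After op 4 (delete): buffer="bgduxdumzvpfwv" (len 14), cursors c1@4 c2@7, authorship ..11.22.......
After op 5 (delete): buffer="bgdxdmzvpfwv" (len 12), cursors c1@3 c2@5, authorship ..1.2.......
After op 6 (move_right): buffer="bgdxdmzvpfwv" (len 12), cursors c1@4 c2@6, authorship ..1.2.......
After op 7 (insert('k')): buffer="bgdxkdmkzvpfwv" (len 14), cursors c1@5 c2@8, authorship ..1.12.2......
After op 8 (insert('i')): buffer="bgdxkidmkizvpfwv" (len 16), cursors c1@6 c2@10, authorship ..1.112.22......

Answer: 6 10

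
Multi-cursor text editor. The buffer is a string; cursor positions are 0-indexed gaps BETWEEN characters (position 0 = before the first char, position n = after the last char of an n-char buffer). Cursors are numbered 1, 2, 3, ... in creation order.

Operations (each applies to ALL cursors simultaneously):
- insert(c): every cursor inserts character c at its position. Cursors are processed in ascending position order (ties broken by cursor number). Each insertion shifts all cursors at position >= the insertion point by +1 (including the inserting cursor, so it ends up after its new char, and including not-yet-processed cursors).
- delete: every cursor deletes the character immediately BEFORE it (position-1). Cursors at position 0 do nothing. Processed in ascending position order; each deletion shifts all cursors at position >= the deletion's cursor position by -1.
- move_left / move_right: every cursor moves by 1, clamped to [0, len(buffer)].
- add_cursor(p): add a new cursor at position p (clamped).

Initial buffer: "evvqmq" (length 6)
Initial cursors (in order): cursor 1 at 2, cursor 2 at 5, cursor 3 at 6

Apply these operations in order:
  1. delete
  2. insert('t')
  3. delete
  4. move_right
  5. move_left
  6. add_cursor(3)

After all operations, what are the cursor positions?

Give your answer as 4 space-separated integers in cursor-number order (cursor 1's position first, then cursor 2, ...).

Answer: 1 2 2 3

Derivation:
After op 1 (delete): buffer="evq" (len 3), cursors c1@1 c2@3 c3@3, authorship ...
After op 2 (insert('t')): buffer="etvqtt" (len 6), cursors c1@2 c2@6 c3@6, authorship .1..23
After op 3 (delete): buffer="evq" (len 3), cursors c1@1 c2@3 c3@3, authorship ...
After op 4 (move_right): buffer="evq" (len 3), cursors c1@2 c2@3 c3@3, authorship ...
After op 5 (move_left): buffer="evq" (len 3), cursors c1@1 c2@2 c3@2, authorship ...
After op 6 (add_cursor(3)): buffer="evq" (len 3), cursors c1@1 c2@2 c3@2 c4@3, authorship ...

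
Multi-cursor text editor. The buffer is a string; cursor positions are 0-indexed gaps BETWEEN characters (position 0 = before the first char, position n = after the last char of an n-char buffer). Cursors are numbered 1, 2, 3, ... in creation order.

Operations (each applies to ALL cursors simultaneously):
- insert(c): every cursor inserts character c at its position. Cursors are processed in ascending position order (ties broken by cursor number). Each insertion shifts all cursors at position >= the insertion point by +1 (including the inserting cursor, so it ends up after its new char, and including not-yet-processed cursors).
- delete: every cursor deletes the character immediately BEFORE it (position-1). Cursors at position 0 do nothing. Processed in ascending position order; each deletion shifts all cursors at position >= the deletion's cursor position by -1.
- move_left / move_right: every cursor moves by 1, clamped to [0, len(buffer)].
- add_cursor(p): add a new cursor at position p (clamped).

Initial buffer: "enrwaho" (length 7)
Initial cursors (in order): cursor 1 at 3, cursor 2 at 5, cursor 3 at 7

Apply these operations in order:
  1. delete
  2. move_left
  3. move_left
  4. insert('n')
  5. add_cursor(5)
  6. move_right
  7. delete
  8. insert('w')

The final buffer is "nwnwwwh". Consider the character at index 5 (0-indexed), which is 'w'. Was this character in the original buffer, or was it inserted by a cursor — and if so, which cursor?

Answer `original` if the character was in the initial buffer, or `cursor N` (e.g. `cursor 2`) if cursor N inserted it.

Answer: cursor 4

Derivation:
After op 1 (delete): buffer="enwh" (len 4), cursors c1@2 c2@3 c3@4, authorship ....
After op 2 (move_left): buffer="enwh" (len 4), cursors c1@1 c2@2 c3@3, authorship ....
After op 3 (move_left): buffer="enwh" (len 4), cursors c1@0 c2@1 c3@2, authorship ....
After op 4 (insert('n')): buffer="nennnwh" (len 7), cursors c1@1 c2@3 c3@5, authorship 1.2.3..
After op 5 (add_cursor(5)): buffer="nennnwh" (len 7), cursors c1@1 c2@3 c3@5 c4@5, authorship 1.2.3..
After op 6 (move_right): buffer="nennnwh" (len 7), cursors c1@2 c2@4 c3@6 c4@6, authorship 1.2.3..
After op 7 (delete): buffer="nnh" (len 3), cursors c1@1 c2@2 c3@2 c4@2, authorship 12.
After op 8 (insert('w')): buffer="nwnwwwh" (len 7), cursors c1@2 c2@6 c3@6 c4@6, authorship 112234.
Authorship (.=original, N=cursor N): 1 1 2 2 3 4 .
Index 5: author = 4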